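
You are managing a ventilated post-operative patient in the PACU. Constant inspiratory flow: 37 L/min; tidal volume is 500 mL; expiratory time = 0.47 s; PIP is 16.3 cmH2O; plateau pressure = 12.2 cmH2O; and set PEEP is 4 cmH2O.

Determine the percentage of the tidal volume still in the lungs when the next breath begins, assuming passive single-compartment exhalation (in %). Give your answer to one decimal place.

Flow: 37 L/min ÷ 60 = 0.6167 L/s.
R = (PIP − Pplat)/V̇ = (16.3 − 12.2) / 0.6167 = 4.1/0.6167 = 6.648 cmH2O·s/L.
C = Vt/(Pplat − PEEP) = 500.0 / (12.2 − 4) = 500.0/8.2 = 60.976 mL/cmH2O.
τ = R × C = 6.648 × 0.06098 L/cmH2O = 0.4054 s.
Fraction remaining at end-expiration = e^(−Te/τ) = e^(−0.47/0.4054) = 0.3137 → 31.37%.

31.4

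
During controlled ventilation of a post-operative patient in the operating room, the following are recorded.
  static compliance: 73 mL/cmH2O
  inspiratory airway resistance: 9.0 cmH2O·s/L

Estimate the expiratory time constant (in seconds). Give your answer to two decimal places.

τ = R × C = 9.0 × 73 mL/cmH2O = 9.0 × 0.073 L/cmH2O = 0.657 s.

0.66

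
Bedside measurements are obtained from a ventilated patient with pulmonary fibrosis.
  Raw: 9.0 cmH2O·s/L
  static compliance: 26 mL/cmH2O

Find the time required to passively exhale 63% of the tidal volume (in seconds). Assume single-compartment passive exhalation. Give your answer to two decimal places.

0.23

τ = R × C = 9.0 × 26 mL/cmH2O = 9.0 × 0.026 L/cmH2O = 0.234 s.
Exhaled fraction f = 1 − e^(−t/τ) → t = −τ·ln(1 − f) = −0.234·ln(0.37) = 0.2327 s.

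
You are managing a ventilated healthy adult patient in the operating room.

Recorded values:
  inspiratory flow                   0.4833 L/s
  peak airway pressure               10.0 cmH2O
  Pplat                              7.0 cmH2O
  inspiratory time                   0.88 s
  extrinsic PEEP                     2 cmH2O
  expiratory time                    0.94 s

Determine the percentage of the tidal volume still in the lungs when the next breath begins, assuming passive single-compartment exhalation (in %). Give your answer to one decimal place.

Vt = flow × Ti = 0.4833 L/s × 0.88 s × 1000 mL/L = 425.3 mL.
R = (PIP − Pplat)/V̇ = (10.0 − 7.0) / 0.4833 = 3.0/0.4833 = 6.207 cmH2O·s/L.
C = Vt/(Pplat − PEEP) = 425.3 / (7.0 − 2) = 425.3/5.0 = 85.06 mL/cmH2O.
τ = R × C = 6.207 × 0.08506 L/cmH2O = 0.528 s.
Fraction remaining at end-expiration = e^(−Te/τ) = e^(−0.94/0.528) = 0.1686 → 16.86%.

16.9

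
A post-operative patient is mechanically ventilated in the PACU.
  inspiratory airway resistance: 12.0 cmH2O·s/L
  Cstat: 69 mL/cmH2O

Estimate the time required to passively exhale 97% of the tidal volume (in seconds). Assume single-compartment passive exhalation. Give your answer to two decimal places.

2.90

τ = R × C = 12.0 × 69 mL/cmH2O = 12.0 × 0.069 L/cmH2O = 0.828 s.
Exhaled fraction f = 1 − e^(−t/τ) → t = −τ·ln(1 − f) = −0.828·ln(0.03) = 2.903 s.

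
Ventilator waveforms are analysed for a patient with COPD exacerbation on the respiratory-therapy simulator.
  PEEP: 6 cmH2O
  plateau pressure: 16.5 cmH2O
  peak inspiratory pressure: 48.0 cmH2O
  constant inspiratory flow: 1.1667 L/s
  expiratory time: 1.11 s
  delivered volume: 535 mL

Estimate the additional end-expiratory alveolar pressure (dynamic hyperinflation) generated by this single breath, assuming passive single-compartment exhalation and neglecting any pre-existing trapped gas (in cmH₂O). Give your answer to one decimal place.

4.7

R = (PIP − Pplat)/V̇ = (48.0 − 16.5) / 1.1667 = 31.5/1.1667 = 26.999 cmH2O·s/L.
C = Vt/(Pplat − PEEP) = 535.0 / (16.5 − 6) = 535.0/10.5 = 50.952 mL/cmH2O.
τ = R × C = 26.999 × 0.05095 L/cmH2O = 1.376 s.
Fraction remaining = e^(−Te/τ) = e^(−1.11/1.376) = 0.4463; trapped volume = 535.0 × 0.4463 = 238.77 mL.
Additional alveolar pressure from trapping ≈ V_trapped / C = 238.77 / 50.952 = 4.686 cmH2O.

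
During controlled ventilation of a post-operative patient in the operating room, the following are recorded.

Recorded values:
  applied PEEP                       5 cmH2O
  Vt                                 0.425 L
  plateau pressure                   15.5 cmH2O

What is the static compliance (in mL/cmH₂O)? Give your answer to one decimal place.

Cstat = Vt / (Pplat − PEEP) = 425 / (15.5 − 5) = 425 / 10.5 = 40.476 mL/cmH2O.

40.5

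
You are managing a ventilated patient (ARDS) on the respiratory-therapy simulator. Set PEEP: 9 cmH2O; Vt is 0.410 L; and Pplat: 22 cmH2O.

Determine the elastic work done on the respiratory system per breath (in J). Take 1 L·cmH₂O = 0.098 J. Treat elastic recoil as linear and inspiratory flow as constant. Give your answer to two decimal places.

0.26

Elastic work ≈ ½ × (Pplat − PEEP) × Vt = 0.5 × (22 − 9) × 0.410 L = 0.5 × 13.0 × 0.410 = 2.665 L·cmH2O.
× 0.098 J/(L·cmH2O) → 0.2612 J.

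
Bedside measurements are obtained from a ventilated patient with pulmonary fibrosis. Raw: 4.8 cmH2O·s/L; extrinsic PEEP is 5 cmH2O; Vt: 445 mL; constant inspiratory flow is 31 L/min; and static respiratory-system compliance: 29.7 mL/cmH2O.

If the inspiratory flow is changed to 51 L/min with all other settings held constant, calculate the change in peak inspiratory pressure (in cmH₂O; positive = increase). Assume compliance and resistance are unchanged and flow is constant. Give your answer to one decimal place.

Flow: 31 L/min ÷ 60 = 0.5167 L/s.
New flow: 51 L/min ÷ 60 = 0.85 L/s.
PIP = Vt/C + R·V̇ + PEEP (constant-flow equation of motion).
Only the resistive term changes: ΔPIP = R × ΔV̇ = 4.8 × (0.85 − 0.5167) = 4.8 × 0.3333 = 1.6 cmH2O.

1.6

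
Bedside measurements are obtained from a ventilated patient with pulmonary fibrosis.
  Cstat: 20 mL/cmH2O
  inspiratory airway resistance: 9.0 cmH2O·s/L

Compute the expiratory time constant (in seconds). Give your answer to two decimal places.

0.18

τ = R × C = 9.0 × 20 mL/cmH2O = 9.0 × 0.020 L/cmH2O = 0.18 s.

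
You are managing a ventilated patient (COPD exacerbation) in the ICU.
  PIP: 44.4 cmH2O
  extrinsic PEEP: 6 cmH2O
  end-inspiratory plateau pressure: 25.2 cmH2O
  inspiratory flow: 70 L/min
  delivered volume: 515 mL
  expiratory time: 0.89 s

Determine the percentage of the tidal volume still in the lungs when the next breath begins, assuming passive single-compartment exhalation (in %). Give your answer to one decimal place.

13.3

Flow: 70 L/min ÷ 60 = 1.1667 L/s.
R = (PIP − Pplat)/V̇ = (44.4 − 25.2) / 1.1667 = 19.2/1.1667 = 16.457 cmH2O·s/L.
C = Vt/(Pplat − PEEP) = 515.0 / (25.2 − 6) = 515.0/19.2 = 26.823 mL/cmH2O.
τ = R × C = 16.457 × 0.02682 L/cmH2O = 0.4414 s.
Fraction remaining at end-expiration = e^(−Te/τ) = e^(−0.89/0.4414) = 0.1331 → 13.31%.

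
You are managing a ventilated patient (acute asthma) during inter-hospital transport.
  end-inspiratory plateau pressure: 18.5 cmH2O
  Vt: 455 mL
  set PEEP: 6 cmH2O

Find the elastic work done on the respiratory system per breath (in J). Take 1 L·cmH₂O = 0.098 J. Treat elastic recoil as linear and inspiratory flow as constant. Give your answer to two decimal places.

0.28

Elastic work ≈ ½ × (Pplat − PEEP) × Vt = 0.5 × (18.5 − 6) × 0.455 L = 0.5 × 12.5 × 0.455 = 2.844 L·cmH2O.
× 0.098 J/(L·cmH2O) → 0.2787 J.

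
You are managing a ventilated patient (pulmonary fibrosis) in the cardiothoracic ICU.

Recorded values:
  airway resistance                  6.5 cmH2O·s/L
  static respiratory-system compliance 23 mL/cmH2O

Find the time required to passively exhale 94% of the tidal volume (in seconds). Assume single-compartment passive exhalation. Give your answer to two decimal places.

τ = R × C = 6.5 × 23 mL/cmH2O = 6.5 × 0.023 L/cmH2O = 0.1495 s.
Exhaled fraction f = 1 − e^(−t/τ) → t = −τ·ln(1 − f) = −0.1495·ln(0.06) = 0.4206 s.

0.42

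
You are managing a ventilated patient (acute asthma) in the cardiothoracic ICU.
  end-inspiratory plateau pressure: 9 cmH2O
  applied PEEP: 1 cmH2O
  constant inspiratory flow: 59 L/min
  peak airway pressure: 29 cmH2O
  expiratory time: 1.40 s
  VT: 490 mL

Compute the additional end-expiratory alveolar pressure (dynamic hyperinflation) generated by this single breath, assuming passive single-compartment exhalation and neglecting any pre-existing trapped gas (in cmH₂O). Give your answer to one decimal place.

Flow: 59 L/min ÷ 60 = 0.9833 L/s.
R = (PIP − Pplat)/V̇ = (29 − 9) / 0.9833 = 20.0/0.9833 = 20.34 cmH2O·s/L.
C = Vt/(Pplat − PEEP) = 490.0 / (9 − 1) = 490.0/8.0 = 61.25 mL/cmH2O.
τ = R × C = 20.34 × 0.06125 L/cmH2O = 1.246 s.
Fraction remaining = e^(−Te/τ) = e^(−1.40/1.246) = 0.3251; trapped volume = 490.0 × 0.3251 = 159.3 mL.
Additional alveolar pressure from trapping ≈ V_trapped / C = 159.3 / 61.25 = 2.601 cmH2O.

2.6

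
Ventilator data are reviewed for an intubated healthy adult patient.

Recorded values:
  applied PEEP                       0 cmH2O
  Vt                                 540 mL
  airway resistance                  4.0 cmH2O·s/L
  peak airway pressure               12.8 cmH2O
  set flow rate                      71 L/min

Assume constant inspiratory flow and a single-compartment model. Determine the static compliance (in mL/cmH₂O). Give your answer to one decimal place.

Flow: 71 L/min ÷ 60 = 1.1833 L/s.
Equation of motion (constant flow): PIP = Vt/C + R·V̇ + PEEP.
Vt/C = PIP − R·V̇ − PEEP = 12.8 − 4.0×1.1833 − 0 = 12.8 − 4.733 − 0 = 8.067 cmH2O.
C = Vt / 8.067 = 540 / 8.067 = 66.939 mL/cmH2O.

66.9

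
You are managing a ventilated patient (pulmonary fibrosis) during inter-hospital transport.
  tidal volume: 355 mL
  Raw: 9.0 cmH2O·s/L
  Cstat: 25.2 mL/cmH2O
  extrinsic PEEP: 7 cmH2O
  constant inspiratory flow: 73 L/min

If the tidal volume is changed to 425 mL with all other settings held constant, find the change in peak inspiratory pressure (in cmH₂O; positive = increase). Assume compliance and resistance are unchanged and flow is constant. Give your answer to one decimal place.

2.8

PIP = Vt/C + R·V̇ + PEEP (constant-flow equation of motion).
Only the elastic term changes: ΔPIP = ΔVt / C = (425 − 355) / 25.2 = 2.778 cmH2O.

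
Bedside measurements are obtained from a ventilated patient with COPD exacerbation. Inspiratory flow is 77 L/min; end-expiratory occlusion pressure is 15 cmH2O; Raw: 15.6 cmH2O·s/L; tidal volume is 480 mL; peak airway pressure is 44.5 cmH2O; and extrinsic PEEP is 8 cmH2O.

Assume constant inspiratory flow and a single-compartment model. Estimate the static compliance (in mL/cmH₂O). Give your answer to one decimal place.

Flow: 77 L/min ÷ 60 = 1.2833 L/s.
Total PEEP = 15 cmH2O (set 8 + intrinsic 7); this is the baseline alveolar pressure.
Equation of motion (constant flow): PIP = Vt/C + R·V̇ + PEEP.
Vt/C = PIP − R·V̇ − PEEP = 44.5 − 15.6×1.2833 − 15 = 44.5 − 20.019 − 15 = 9.481 cmH2O.
C = Vt / 9.481 = 480 / 9.481 = 50.628 mL/cmH2O.

50.6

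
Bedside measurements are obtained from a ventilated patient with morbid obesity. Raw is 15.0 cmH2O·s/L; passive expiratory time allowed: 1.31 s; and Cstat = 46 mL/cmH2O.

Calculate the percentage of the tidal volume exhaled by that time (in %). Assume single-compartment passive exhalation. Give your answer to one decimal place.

τ = R × C = 15.0 × 46 mL/cmH2O = 15.0 × 0.046 L/cmH2O = 0.69 s.
Passive exhalation: V(t)/V₀ = e^(−t/τ) = e^(−1.31/0.69) = 0.1498.
Fraction exhaled = 1 − 0.1498 = 0.8502 → 85.02%.

85.0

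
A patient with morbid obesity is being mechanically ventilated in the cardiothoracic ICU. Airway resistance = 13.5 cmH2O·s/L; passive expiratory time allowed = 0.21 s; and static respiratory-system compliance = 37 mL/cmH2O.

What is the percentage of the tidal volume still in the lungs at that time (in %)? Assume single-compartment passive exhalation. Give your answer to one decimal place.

τ = R × C = 13.5 × 37 mL/cmH2O = 13.5 × 0.037 L/cmH2O = 0.4995 s.
Passive exhalation: V(t)/V₀ = e^(−t/τ) = e^(−0.21/0.4995) = 0.6568.
Fraction remaining = 0.6568 → 65.68%.

65.7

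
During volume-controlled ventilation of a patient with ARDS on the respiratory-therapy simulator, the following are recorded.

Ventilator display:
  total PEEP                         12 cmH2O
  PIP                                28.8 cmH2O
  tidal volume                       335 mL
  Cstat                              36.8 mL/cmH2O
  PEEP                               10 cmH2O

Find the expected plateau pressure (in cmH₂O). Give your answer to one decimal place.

End-expiratory occlusion gives total PEEP = 12 cmH2O (intrinsic PEEP = 12 − 10 = 2). Use total PEEP for the elastic gradient.
Pplat = PEEPtotal + Vt / Cstat = 12 + 335 / 36.8 = 12 + 9.103 = 21.103 cmH2O.

21.1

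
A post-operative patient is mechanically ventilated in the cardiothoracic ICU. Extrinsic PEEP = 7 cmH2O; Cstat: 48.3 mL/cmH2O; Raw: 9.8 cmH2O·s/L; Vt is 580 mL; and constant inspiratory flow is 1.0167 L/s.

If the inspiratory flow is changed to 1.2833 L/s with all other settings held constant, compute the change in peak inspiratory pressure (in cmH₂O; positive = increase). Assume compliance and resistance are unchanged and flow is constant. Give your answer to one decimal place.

PIP = Vt/C + R·V̇ + PEEP (constant-flow equation of motion).
Only the resistive term changes: ΔPIP = R × ΔV̇ = 9.8 × (1.2833 − 1.0167) = 9.8 × 0.2666 = 2.613 cmH2O.

2.6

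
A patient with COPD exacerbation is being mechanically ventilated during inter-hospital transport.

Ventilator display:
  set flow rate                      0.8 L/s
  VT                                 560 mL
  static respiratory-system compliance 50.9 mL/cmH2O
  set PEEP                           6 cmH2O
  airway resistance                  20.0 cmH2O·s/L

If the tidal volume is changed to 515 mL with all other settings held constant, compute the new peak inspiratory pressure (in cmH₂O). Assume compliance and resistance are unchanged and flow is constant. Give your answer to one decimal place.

32.1

PIP = Vt/C + R·V̇ + PEEP (constant-flow equation of motion).
Only the elastic term changes: ΔPIP = ΔVt / C = (515 − 560) / 50.9 = -0.8841 cmH2O.
Original PIP = 560/50.9 + 20.0×0.8 + 6 = 33.002 cmH2O; new PIP = 33.002 + (-0.8841) = 32.118 cmH2O.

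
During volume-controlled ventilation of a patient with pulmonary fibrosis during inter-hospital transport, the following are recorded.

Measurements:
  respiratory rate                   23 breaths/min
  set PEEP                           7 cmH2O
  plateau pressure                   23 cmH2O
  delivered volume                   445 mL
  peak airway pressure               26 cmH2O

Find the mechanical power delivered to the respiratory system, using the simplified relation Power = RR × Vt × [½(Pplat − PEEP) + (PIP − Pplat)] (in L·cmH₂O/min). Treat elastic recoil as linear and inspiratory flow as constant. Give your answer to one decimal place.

112.6

Per-breath work = Vt × [½(Pplat−PEEP) + (PIP−Pplat)] = 0.445 × [0.5×16.0 + 3.0] = 0.445 × 11.0 = 4.895 L·cmH2O.
Power = 23 × 4.895 = 112.59 L·cmH2O/min.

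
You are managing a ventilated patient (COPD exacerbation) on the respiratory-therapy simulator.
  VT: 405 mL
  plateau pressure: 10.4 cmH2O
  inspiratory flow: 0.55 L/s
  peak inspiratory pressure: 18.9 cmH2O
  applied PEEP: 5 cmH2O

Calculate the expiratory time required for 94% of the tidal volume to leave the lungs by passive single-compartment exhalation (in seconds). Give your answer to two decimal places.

R = (PIP − Pplat)/V̇ = (18.9 − 10.4) / 0.55 = 8.5/0.55 = 15.455 cmH2O·s/L.
C = Vt/(Pplat − PEEP) = 405.0 / (10.4 − 5) = 405.0/5.4 = 75.0 mL/cmH2O.
τ = R × C = 15.455 × 0.075 L/cmH2O = 1.159 s.
t = −τ·ln(1 − 0.94) = −1.159·ln(0.06) = 3.261 s.

3.26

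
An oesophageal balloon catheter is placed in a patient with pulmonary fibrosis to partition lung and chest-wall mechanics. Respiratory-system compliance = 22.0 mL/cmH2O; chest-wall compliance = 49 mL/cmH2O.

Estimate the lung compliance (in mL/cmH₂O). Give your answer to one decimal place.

1/CL = 1/Crs − 1/Ccw.
1/CL = 1/22.0 − 1/49 = 0.02505.
CL = 39.92 mL/cmH2O.

39.9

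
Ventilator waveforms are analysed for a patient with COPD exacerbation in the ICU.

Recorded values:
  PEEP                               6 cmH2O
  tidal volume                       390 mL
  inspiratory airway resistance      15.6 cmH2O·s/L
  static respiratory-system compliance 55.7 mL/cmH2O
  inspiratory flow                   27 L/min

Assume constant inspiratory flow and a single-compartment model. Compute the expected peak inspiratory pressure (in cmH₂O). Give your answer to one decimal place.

20.0

Flow: 27 L/min ÷ 60 = 0.45 L/s.
Equation of motion (constant flow): PIP = Vt/C + R·V̇ + PEEP.
PIP = 390/55.7 + 15.6×0.45 + 6 = 7.002 + 7.02 + 6 = 20.022 cmH2O.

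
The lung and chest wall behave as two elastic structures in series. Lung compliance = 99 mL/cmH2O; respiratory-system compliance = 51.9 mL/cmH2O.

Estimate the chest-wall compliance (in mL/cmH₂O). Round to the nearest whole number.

1/Ccw = 1/Crs − 1/CL.
1/Ccw = 1/51.9 − 1/99 = 0.009167.
Ccw = 109.09 mL/cmH2O.

109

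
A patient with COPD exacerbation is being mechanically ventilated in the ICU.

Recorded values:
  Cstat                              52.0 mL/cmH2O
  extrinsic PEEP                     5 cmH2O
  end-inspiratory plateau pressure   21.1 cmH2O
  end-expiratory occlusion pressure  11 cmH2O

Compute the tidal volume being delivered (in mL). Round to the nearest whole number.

525

End-expiratory occlusion gives total PEEP = 11 cmH2O (intrinsic PEEP = 11 − 5 = 6). Use total PEEP for the elastic gradient.
Vt = Cstat × (Pplat − PEEPtotal) = 52.0 × (21.1 − 11) = 52.0 × 10.1 = 525.2 mL.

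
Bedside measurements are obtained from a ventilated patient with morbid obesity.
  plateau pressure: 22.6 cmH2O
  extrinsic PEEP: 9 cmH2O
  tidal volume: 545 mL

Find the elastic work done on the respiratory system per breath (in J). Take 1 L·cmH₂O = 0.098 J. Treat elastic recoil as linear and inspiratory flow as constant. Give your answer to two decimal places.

0.36

Elastic work ≈ ½ × (Pplat − PEEP) × Vt = 0.5 × (22.6 − 9) × 0.545 L = 0.5 × 13.6 × 0.545 = 3.706 L·cmH2O.
× 0.098 J/(L·cmH2O) → 0.3632 J.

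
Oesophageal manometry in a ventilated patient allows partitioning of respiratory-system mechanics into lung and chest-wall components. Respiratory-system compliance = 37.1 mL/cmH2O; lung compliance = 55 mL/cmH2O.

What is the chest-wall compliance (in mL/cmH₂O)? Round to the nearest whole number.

114

1/Ccw = 1/Crs − 1/CL.
1/Ccw = 1/37.1 − 1/55 = 0.008772.
Ccw = 114.0 mL/cmH2O.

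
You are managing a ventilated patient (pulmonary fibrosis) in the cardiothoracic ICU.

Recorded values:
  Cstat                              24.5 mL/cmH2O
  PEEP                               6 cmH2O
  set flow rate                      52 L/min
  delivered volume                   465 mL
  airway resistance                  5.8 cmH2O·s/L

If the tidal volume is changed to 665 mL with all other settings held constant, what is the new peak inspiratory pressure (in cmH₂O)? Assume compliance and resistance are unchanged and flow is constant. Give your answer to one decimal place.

38.2

Flow: 52 L/min ÷ 60 = 0.8667 L/s.
PIP = Vt/C + R·V̇ + PEEP (constant-flow equation of motion).
Only the elastic term changes: ΔPIP = ΔVt / C = (665 − 465) / 24.5 = 8.163 cmH2O.
Original PIP = 465/24.5 + 5.8×0.8667 + 6 = 30.006 cmH2O; new PIP = 30.006 + (8.163) = 38.169 cmH2O.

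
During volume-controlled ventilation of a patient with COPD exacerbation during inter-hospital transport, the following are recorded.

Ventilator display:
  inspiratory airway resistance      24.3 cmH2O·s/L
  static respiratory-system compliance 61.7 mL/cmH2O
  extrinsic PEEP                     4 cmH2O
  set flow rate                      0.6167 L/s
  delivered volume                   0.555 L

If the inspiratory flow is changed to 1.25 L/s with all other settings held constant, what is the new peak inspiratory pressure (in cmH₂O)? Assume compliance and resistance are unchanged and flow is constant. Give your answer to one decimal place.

43.4

PIP = Vt/C + R·V̇ + PEEP (constant-flow equation of motion).
Only the resistive term changes: ΔPIP = R × ΔV̇ = 24.3 × (1.25 − 0.6167) = 24.3 × 0.6333 = 15.389 cmH2O.
Original PIP = 555/61.7 + 24.3×0.6167 + 4 = 27.981 cmH2O; new PIP = 27.981 + (15.389) = 43.37 cmH2O.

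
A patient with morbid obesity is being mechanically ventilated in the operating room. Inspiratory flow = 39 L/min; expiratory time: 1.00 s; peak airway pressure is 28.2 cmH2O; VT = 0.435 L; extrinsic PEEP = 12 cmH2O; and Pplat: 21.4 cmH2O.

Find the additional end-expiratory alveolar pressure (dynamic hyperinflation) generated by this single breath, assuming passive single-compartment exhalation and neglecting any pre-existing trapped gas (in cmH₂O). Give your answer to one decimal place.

1.2

Flow: 39 L/min ÷ 60 = 0.65 L/s.
R = (PIP − Pplat)/V̇ = (28.2 − 21.4) / 0.65 = 6.8/0.65 = 10.462 cmH2O·s/L.
C = Vt/(Pplat − PEEP) = 435.0 / (21.4 − 12) = 435.0/9.4 = 46.277 mL/cmH2O.
τ = R × C = 10.462 × 0.04628 L/cmH2O = 0.4842 s.
Fraction remaining = e^(−Te/τ) = e^(−1.00/0.4842) = 0.1268; trapped volume = 435.0 × 0.1268 = 55.158 mL.
Additional alveolar pressure from trapping ≈ V_trapped / C = 55.158 / 46.277 = 1.192 cmH2O.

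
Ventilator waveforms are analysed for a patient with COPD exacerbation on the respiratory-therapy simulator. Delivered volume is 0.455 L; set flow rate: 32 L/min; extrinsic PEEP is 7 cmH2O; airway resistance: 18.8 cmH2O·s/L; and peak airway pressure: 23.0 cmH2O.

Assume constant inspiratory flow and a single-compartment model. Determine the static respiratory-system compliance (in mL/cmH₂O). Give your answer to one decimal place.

76.2

Flow: 32 L/min ÷ 60 = 0.5333 L/s.
Equation of motion (constant flow): PIP = Vt/C + R·V̇ + PEEP.
Vt/C = PIP − R·V̇ − PEEP = 23.0 − 18.8×0.5333 − 7 = 23.0 − 10.026 − 7 = 5.974 cmH2O.
C = Vt / 5.974 = 455 / 5.974 = 76.163 mL/cmH2O.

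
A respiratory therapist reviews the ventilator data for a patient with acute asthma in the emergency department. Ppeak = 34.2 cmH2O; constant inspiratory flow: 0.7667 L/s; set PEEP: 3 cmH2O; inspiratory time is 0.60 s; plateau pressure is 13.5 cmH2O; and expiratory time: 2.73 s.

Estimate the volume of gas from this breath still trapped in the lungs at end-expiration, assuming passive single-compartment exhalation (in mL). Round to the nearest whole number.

Vt = flow × Ti = 0.7667 L/s × 0.60 s × 1000 mL/L = 460.02 mL.
R = (PIP − Pplat)/V̇ = (34.2 − 13.5) / 0.7667 = 20.7/0.7667 = 26.999 cmH2O·s/L.
C = Vt/(Pplat − PEEP) = 460.02 / (13.5 − 3) = 460.02/10.5 = 43.811 mL/cmH2O.
τ = R × C = 26.999 × 0.04381 L/cmH2O = 1.183 s.
Fraction remaining = e^(−Te/τ) = e^(−2.73/1.183) = 0.09949.
Trapped volume = 460.02 × 0.09949 = 45.767 mL.

46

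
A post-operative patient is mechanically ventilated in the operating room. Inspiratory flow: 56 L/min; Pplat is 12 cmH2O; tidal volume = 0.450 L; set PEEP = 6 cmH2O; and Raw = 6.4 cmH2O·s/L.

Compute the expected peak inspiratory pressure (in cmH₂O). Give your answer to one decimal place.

Flow: 56 L/min ÷ 60 = 0.9333 L/s.
PIP = Pplat + Raw × flow = 12 + 6.4 × 0.9333 = 12 + 5.973 = 17.973 cmH2O.

18.0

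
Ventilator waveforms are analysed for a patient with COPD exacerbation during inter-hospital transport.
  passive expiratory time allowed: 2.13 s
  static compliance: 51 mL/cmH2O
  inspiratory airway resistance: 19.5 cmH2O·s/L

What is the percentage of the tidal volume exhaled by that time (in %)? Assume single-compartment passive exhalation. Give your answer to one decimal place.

τ = R × C = 19.5 × 51 mL/cmH2O = 19.5 × 0.051 L/cmH2O = 0.9945 s.
Passive exhalation: V(t)/V₀ = e^(−t/τ) = e^(−2.13/0.9945) = 0.1174.
Fraction exhaled = 1 − 0.1174 = 0.8826 → 88.26%.

88.3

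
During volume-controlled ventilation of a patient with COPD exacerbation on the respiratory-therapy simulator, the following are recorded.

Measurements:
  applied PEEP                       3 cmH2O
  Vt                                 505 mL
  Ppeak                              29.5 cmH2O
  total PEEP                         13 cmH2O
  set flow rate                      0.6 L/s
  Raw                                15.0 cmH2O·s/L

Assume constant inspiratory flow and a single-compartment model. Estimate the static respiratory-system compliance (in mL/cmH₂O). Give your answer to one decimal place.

67.3

Total PEEP = 13 cmH2O (set 3 + intrinsic 10); this is the baseline alveolar pressure.
Equation of motion (constant flow): PIP = Vt/C + R·V̇ + PEEP.
Vt/C = PIP − R·V̇ − PEEP = 29.5 − 15.0×0.6 − 13 = 29.5 − 9.0 − 13 = 7.5 cmH2O.
C = Vt / 7.5 = 505 / 7.5 = 67.333 mL/cmH2O.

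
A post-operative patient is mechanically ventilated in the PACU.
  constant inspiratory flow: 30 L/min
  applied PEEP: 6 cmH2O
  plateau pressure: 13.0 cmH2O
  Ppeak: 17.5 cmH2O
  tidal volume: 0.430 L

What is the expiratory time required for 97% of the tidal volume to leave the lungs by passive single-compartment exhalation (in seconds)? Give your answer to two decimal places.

Flow: 30 L/min ÷ 60 = 0.5 L/s.
R = (PIP − Pplat)/V̇ = (17.5 − 13.0) / 0.5 = 4.5/0.5 = 9.0 cmH2O·s/L.
C = Vt/(Pplat − PEEP) = 430.0 / (13.0 − 6) = 430.0/7.0 = 61.429 mL/cmH2O.
τ = R × C = 9.0 × 0.06143 L/cmH2O = 0.5529 s.
t = −τ·ln(1 − 0.97) = −0.5529·ln(0.03) = 1.939 s.

1.94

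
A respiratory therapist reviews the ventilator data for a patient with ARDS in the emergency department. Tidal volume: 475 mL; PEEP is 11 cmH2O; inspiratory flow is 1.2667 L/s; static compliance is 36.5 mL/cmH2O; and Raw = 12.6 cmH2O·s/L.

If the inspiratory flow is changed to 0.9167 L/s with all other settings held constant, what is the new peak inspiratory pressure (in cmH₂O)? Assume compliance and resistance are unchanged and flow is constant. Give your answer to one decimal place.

PIP = Vt/C + R·V̇ + PEEP (constant-flow equation of motion).
Only the resistive term changes: ΔPIP = R × ΔV̇ = 12.6 × (0.9167 − 1.2667) = 12.6 × -0.35 = -4.41 cmH2O.
Original PIP = 475/36.5 + 12.6×1.2667 + 11 = 39.974 cmH2O; new PIP = 39.974 + (-4.41) = 35.564 cmH2O.

35.6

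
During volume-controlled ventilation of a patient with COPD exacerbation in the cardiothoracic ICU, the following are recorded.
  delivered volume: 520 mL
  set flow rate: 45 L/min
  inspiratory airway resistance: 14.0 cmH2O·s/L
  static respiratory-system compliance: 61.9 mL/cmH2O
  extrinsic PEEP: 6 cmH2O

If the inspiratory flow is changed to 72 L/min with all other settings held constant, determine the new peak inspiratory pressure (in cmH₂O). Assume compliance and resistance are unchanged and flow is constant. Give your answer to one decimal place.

31.2

Flow: 45 L/min ÷ 60 = 0.75 L/s.
New flow: 72 L/min ÷ 60 = 1.2 L/s.
PIP = Vt/C + R·V̇ + PEEP (constant-flow equation of motion).
Only the resistive term changes: ΔPIP = R × ΔV̇ = 14.0 × (1.2 − 0.75) = 14.0 × 0.45 = 6.3 cmH2O.
Original PIP = 520/61.9 + 14.0×0.75 + 6 = 24.901 cmH2O; new PIP = 24.901 + (6.3) = 31.201 cmH2O.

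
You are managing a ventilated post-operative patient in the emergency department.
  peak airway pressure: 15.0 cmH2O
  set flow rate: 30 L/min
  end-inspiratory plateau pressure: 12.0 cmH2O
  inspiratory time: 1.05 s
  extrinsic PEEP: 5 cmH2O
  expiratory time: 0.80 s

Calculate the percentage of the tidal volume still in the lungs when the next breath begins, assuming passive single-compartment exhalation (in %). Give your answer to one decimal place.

16.9

Flow: 30 L/min ÷ 60 = 0.5 L/s.
Vt = flow × Ti = 0.5 L/s × 1.05 s × 1000 mL/L = 525.0 mL.
R = (PIP − Pplat)/V̇ = (15.0 − 12.0) / 0.5 = 3.0/0.5 = 6.0 cmH2O·s/L.
C = Vt/(Pplat − PEEP) = 525.0 / (12.0 − 5) = 525.0/7.0 = 75.0 mL/cmH2O.
τ = R × C = 6.0 × 0.075 L/cmH2O = 0.45 s.
Fraction remaining at end-expiration = e^(−Te/τ) = e^(−0.80/0.45) = 0.169 → 16.9%.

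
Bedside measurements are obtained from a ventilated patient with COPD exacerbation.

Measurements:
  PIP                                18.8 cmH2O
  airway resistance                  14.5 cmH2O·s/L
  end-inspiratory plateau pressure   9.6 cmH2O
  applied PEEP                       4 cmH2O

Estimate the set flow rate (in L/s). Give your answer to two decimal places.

0.63

flow = (PIP − Pplat) / Raw = 9.2 / 14.5 = 0.6345 L/s.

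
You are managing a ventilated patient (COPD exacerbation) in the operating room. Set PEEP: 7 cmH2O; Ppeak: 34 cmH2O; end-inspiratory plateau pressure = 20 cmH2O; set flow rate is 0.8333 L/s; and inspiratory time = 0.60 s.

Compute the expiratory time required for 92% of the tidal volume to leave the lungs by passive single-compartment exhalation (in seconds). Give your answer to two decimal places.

Vt = flow × Ti = 0.8333 L/s × 0.60 s × 1000 mL/L = 499.98 mL.
R = (PIP − Pplat)/V̇ = (34 − 20) / 0.8333 = 14.0/0.8333 = 16.801 cmH2O·s/L.
C = Vt/(Pplat − PEEP) = 499.98 / (20 − 7) = 499.98/13.0 = 38.46 mL/cmH2O.
τ = R × C = 16.801 × 0.03846 L/cmH2O = 0.6462 s.
t = −τ·ln(1 − 0.92) = −0.6462·ln(0.08) = 1.632 s.

1.63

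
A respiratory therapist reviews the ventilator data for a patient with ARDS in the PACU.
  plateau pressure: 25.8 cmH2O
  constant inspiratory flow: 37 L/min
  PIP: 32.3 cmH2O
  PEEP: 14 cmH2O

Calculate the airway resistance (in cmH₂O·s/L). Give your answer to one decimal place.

10.5

Flow: 37 L/min ÷ 60 = 0.6167 L/s.
Raw = (PIP − Pplat) / flow = (32.3 − 25.8) / 0.6167 = 6.5 / 0.6167 = 10.54 cmH2O·s/L.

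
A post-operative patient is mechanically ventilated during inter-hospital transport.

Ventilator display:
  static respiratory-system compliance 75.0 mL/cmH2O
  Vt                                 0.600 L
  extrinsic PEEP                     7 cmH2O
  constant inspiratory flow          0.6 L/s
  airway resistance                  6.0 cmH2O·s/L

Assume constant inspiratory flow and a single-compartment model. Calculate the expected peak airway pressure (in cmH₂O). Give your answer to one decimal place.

Equation of motion (constant flow): PIP = Vt/C + R·V̇ + PEEP.
PIP = 600/75.0 + 6.0×0.6 + 7 = 8.0 + 3.6 + 7 = 18.6 cmH2O.

18.6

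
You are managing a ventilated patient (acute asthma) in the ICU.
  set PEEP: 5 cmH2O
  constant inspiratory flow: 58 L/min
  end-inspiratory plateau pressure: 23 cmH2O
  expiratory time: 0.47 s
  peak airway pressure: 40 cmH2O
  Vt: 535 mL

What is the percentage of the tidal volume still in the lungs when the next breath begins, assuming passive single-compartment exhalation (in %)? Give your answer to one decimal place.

Flow: 58 L/min ÷ 60 = 0.9667 L/s.
R = (PIP − Pplat)/V̇ = (40 − 23) / 0.9667 = 17.0/0.9667 = 17.586 cmH2O·s/L.
C = Vt/(Pplat − PEEP) = 535.0 / (23 − 5) = 535.0/18.0 = 29.722 mL/cmH2O.
τ = R × C = 17.586 × 0.02972 L/cmH2O = 0.5227 s.
Fraction remaining at end-expiration = e^(−Te/τ) = e^(−0.47/0.5227) = 0.4069 → 40.69%.

40.7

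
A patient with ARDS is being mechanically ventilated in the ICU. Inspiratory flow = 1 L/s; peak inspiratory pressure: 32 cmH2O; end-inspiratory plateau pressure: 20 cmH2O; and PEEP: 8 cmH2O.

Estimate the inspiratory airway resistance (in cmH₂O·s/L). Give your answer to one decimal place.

12.0

Raw = (PIP − Pplat) / flow = (32 − 20) / 1 = 12.0 / 1 = 12.0 cmH2O·s/L.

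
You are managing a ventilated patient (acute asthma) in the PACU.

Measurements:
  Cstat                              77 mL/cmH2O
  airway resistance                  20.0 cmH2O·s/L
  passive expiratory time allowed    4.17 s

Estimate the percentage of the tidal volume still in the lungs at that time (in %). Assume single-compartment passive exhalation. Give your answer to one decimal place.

6.7

τ = R × C = 20.0 × 77 mL/cmH2O = 20.0 × 0.077 L/cmH2O = 1.54 s.
Passive exhalation: V(t)/V₀ = e^(−t/τ) = e^(−4.17/1.54) = 0.06668.
Fraction remaining = 0.06668 → 6.668%.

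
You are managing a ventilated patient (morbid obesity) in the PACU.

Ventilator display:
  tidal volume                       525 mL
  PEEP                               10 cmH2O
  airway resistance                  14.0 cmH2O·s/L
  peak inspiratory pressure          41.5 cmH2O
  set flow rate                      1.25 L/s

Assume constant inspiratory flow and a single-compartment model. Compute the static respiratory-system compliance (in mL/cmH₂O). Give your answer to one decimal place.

Equation of motion (constant flow): PIP = Vt/C + R·V̇ + PEEP.
Vt/C = PIP − R·V̇ − PEEP = 41.5 − 14.0×1.25 − 10 = 41.5 − 17.5 − 10 = 14.0 cmH2O.
C = Vt / 14.0 = 525 / 14.0 = 37.5 mL/cmH2O.

37.5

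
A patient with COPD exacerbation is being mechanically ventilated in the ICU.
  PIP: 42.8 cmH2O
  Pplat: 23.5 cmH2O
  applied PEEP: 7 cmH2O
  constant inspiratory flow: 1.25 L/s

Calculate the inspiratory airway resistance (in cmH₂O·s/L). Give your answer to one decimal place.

Raw = (PIP − Pplat) / flow = (42.8 − 23.5) / 1.25 = 19.3 / 1.25 = 15.44 cmH2O·s/L.

15.4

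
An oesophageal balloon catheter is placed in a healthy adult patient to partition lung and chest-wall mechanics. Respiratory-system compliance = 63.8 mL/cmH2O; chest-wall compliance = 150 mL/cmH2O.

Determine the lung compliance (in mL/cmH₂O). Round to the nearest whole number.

111

1/CL = 1/Crs − 1/Ccw.
1/CL = 1/63.8 − 1/150 = 0.009007.
CL = 111.02 mL/cmH2O.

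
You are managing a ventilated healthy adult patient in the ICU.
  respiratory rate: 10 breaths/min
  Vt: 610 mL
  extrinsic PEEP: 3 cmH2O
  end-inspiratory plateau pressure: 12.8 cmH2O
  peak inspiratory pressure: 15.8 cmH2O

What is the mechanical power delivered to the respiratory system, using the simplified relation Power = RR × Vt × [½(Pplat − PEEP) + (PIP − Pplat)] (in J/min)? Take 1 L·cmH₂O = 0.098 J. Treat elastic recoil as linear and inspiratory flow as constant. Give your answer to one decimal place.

Per-breath work = Vt × [½(Pplat−PEEP) + (PIP−Pplat)] = 0.610 × [0.5×9.8 + 3.0] = 0.610 × 7.9 = 4.819 L·cmH2O.
Power = 10 × 4.819 = 48.19 L·cmH2O/min.
× 0.098 J/(L·cmH2O) → 4.723 J/min.

4.7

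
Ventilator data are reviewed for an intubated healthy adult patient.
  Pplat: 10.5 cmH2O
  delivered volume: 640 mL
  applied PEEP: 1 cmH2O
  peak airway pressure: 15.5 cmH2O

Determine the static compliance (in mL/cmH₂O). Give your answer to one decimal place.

67.4

Cstat = Vt / (Pplat − PEEP) = 640 / (10.5 − 1) = 640 / 9.5 = 67.368 mL/cmH2O.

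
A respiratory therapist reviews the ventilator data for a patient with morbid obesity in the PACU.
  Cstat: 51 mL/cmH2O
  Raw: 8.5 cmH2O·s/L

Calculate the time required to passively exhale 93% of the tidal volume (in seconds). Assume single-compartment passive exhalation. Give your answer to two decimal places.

1.15

τ = R × C = 8.5 × 51 mL/cmH2O = 8.5 × 0.051 L/cmH2O = 0.4335 s.
Exhaled fraction f = 1 − e^(−t/τ) → t = −τ·ln(1 − f) = −0.4335·ln(0.07) = 1.153 s.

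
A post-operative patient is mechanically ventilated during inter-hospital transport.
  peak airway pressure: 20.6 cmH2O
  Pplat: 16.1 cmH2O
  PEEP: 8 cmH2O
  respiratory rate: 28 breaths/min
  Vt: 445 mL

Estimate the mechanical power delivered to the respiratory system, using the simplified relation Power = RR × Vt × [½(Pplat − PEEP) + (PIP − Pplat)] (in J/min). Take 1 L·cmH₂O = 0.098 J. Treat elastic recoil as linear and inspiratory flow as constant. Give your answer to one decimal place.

10.4

Per-breath work = Vt × [½(Pplat−PEEP) + (PIP−Pplat)] = 0.445 × [0.5×8.1 + 4.5] = 0.445 × 8.55 = 3.805 L·cmH2O.
Power = 28 × 3.805 = 106.54 L·cmH2O/min.
× 0.098 J/(L·cmH2O) → 10.441 J/min.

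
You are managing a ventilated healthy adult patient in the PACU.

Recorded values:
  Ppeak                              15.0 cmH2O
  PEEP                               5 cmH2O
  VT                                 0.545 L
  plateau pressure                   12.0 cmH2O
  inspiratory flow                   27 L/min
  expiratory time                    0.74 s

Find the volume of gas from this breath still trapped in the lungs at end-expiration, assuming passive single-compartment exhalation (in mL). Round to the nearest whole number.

Flow: 27 L/min ÷ 60 = 0.45 L/s.
R = (PIP − Pplat)/V̇ = (15.0 − 12.0) / 0.45 = 3.0/0.45 = 6.667 cmH2O·s/L.
C = Vt/(Pplat − PEEP) = 545.0 / (12.0 − 5) = 545.0/7.0 = 77.857 mL/cmH2O.
τ = R × C = 6.667 × 0.07786 L/cmH2O = 0.5191 s.
Fraction remaining = e^(−Te/τ) = e^(−0.74/0.5191) = 0.2404.
Trapped volume = 545.0 × 0.2404 = 131.02 mL.

131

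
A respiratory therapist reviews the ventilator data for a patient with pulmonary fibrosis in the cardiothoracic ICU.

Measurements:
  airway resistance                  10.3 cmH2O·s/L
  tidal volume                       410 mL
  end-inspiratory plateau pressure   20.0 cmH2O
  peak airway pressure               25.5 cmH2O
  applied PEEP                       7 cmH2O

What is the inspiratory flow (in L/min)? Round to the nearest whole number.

32

flow = (PIP − Pplat) / Raw = (25.5 − 20.0) / 10.3 = 0.534 L/s × 60 = 32.04 L/min.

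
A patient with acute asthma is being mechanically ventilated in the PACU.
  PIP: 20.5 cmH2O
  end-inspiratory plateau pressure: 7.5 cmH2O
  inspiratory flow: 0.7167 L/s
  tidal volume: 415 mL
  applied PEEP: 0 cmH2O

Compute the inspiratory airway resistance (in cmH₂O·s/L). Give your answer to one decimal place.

18.1

Raw = (PIP − Pplat) / flow = (20.5 − 7.5) / 0.7167 = 13.0 / 0.7167 = 18.139 cmH2O·s/L.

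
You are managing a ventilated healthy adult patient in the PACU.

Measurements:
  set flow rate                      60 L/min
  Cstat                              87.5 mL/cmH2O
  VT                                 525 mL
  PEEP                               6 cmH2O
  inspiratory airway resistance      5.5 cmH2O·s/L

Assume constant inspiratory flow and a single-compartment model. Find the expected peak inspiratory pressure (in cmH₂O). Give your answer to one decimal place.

Flow: 60 L/min ÷ 60 = 1 L/s.
Equation of motion (constant flow): PIP = Vt/C + R·V̇ + PEEP.
PIP = 525/87.5 + 5.5×1 + 6 = 6.0 + 5.5 + 6 = 17.5 cmH2O.

17.5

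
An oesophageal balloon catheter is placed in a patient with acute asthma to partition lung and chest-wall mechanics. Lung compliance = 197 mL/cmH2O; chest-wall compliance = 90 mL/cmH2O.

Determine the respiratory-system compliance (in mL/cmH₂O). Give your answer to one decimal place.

61.8

Lung and chest wall are elastances in series: 1/Crs = 1/CL + 1/Ccw.
1/Crs = 1/197 + 1/90 = 0.01619.
Crs = 61.767 mL/cmH2O.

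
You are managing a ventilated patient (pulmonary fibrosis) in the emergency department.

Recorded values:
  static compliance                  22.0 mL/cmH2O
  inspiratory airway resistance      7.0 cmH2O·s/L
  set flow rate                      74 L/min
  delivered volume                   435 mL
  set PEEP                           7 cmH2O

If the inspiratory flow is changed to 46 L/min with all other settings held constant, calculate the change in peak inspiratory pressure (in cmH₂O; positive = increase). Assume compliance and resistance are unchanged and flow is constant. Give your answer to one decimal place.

Flow: 74 L/min ÷ 60 = 1.2333 L/s.
New flow: 46 L/min ÷ 60 = 0.7667 L/s.
PIP = Vt/C + R·V̇ + PEEP (constant-flow equation of motion).
Only the resistive term changes: ΔPIP = R × ΔV̇ = 7.0 × (0.7667 − 1.2333) = 7.0 × -0.4666 = -3.266 cmH2O.

-3.3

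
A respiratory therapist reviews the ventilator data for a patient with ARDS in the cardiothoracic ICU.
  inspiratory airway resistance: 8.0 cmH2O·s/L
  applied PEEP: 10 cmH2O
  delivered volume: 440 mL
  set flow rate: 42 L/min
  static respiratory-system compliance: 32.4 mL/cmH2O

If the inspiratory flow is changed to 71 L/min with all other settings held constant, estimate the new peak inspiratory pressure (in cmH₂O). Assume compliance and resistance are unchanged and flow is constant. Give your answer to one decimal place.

33.0

Flow: 42 L/min ÷ 60 = 0.7 L/s.
New flow: 71 L/min ÷ 60 = 1.1833 L/s.
PIP = Vt/C + R·V̇ + PEEP (constant-flow equation of motion).
Only the resistive term changes: ΔPIP = R × ΔV̇ = 8.0 × (1.1833 − 0.7) = 8.0 × 0.4833 = 3.866 cmH2O.
Original PIP = 440/32.4 + 8.0×0.7 + 10 = 29.18 cmH2O; new PIP = 29.18 + (3.866) = 33.046 cmH2O.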